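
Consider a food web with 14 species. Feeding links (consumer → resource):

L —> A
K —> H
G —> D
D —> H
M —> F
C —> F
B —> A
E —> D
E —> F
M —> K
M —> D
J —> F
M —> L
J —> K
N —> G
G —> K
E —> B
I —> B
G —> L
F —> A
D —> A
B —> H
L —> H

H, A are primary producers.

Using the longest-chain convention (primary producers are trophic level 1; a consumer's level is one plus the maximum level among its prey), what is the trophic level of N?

H is a producer → level 1.
D eats H (level 1); other prey at levels: A 1 → level 2.
G eats D (level 2); other prey at levels: K 2, L 2 → level 3.
N eats G → level 4.

Trophic level 4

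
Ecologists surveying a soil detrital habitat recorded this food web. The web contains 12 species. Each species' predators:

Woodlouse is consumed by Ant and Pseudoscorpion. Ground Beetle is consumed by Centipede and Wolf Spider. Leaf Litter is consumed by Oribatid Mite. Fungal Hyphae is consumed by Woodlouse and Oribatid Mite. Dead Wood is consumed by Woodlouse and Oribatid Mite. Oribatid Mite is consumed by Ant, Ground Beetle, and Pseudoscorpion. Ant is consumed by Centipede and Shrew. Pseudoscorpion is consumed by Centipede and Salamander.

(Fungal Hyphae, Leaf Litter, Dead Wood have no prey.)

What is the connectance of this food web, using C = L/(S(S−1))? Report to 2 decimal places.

The web has S = 12 species and L = 16 feeding links.
C = L / (S(S−1)) = 16 / 132 = 0.1212 ≈ 0.12.

C = 0.12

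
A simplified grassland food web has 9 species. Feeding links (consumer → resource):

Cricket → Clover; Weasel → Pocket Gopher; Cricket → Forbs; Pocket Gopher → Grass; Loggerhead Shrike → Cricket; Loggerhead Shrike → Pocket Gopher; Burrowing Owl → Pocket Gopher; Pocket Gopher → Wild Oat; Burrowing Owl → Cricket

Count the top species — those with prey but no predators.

Top species (has prey, but nothing eats it): Loggerhead Shrike, Weasel, Burrowing Owl.
Count: 3.

3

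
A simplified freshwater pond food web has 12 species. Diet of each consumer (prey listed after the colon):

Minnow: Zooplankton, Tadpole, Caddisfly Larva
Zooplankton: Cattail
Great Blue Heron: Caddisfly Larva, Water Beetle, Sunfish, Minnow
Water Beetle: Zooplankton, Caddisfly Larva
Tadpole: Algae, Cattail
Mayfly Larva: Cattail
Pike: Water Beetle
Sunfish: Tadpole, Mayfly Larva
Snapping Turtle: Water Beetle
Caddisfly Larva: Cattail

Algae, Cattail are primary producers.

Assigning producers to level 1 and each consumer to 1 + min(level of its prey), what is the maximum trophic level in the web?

Producers (level 1): Algae, Cattail.
Following each consumer down to its lowest-level prey: Cattail → Zooplankton → Water Beetle → Snapping Turtle (levels 1 through 4).
All prey of Snapping Turtle (Water Beetle 3) are at level 3 or above, so Snapping Turtle is at level 1 + 3 = 4.
Every consumer has at least one prey at level 3 or below, so none exceeds level 4.

4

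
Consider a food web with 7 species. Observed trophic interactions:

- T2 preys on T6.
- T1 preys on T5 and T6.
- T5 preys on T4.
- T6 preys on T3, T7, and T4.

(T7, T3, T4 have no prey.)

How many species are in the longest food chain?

One longest chain: T7 → T6 → T2.
It has 3 species and 2 links.

3 species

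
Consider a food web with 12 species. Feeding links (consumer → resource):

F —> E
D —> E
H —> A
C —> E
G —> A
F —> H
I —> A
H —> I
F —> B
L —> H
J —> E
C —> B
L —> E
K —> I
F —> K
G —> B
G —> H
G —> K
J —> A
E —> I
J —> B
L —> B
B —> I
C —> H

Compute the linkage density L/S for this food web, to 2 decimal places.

L/S = 2.00

There are L = 24 links among S = 12 species.
L/S = 24/12 = 2.0000 ≈ 2.00.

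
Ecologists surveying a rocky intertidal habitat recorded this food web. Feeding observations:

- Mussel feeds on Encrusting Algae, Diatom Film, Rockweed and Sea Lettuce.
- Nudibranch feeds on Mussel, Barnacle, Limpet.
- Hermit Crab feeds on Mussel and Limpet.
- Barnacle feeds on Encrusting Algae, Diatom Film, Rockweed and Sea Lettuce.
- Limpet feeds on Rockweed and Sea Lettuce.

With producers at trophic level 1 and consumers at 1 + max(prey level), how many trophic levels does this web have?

3

Producers (level 1): Encrusting Algae, Rockweed, Diatom Film, Sea Lettuce.
Encrusting Algae → Barnacle → Nudibranch gives Nudibranch level 3.
No species has a prey at level 3, so no species reaches level 4.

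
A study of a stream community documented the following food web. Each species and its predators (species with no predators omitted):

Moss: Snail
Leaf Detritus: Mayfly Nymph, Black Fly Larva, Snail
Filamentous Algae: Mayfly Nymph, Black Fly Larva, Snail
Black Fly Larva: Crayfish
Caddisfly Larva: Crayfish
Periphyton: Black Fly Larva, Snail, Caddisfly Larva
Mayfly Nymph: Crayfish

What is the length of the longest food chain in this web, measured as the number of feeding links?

One longest chain: Leaf Detritus → Mayfly Nymph → Crayfish.
It has 3 species and 2 links.

2 links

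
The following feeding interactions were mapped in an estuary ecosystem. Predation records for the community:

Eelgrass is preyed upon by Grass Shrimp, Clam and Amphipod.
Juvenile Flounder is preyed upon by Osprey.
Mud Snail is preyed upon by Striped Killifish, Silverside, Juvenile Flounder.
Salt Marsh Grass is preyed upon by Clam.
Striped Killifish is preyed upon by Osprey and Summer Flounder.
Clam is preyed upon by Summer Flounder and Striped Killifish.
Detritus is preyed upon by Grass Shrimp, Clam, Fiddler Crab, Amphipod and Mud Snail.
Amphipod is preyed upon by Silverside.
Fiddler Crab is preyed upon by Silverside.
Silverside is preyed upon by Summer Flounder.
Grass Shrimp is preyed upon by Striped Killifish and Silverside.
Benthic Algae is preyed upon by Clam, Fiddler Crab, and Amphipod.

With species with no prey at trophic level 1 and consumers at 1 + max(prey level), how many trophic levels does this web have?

4

Basal resources (level 1): Salt Marsh Grass, Detritus, Eelgrass, Benthic Algae.
Detritus → Fiddler Crab → Silverside → Summer Flounder gives Summer Flounder level 4.
No species has a prey at level 4, so no species reaches level 5.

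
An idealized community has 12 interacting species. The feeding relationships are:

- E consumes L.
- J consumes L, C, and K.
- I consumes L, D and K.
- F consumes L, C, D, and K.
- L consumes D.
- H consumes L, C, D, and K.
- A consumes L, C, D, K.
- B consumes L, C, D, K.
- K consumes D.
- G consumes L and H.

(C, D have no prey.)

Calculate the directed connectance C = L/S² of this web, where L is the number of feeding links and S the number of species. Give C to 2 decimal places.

C = 0.19

The web has S = 12 species and L = 27 feeding links.
C = L / S² = 27 / 144 = 0.1875 ≈ 0.19.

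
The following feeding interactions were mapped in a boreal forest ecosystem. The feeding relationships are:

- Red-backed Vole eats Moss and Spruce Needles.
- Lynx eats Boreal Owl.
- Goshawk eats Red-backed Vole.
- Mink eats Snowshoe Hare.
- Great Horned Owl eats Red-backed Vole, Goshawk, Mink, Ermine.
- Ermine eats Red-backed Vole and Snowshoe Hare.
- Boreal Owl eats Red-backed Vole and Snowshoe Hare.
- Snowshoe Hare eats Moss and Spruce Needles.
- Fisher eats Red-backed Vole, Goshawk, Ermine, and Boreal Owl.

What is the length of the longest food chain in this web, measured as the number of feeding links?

One longest chain: Moss → Red-backed Vole → Boreal Owl → Lynx.
It has 4 species and 3 links.

3 links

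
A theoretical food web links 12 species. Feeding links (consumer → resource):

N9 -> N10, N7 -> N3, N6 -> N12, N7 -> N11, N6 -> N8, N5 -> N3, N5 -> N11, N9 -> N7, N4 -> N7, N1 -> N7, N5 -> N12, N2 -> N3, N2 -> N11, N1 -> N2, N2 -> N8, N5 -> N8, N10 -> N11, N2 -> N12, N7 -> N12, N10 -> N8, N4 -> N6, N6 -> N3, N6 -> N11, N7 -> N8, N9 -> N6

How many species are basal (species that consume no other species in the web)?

Basal species (no prey listed): N3, N11, N12, N8.
Count: 4.

4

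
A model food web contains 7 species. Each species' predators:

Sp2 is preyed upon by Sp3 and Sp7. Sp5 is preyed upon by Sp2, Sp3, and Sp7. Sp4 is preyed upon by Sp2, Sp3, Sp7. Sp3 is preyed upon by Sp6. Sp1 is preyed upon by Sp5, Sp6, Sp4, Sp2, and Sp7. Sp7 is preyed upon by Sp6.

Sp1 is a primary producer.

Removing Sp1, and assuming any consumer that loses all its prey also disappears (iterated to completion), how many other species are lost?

Remove Sp1.
Round 1: Sp5 (all prey gone), Sp4 (all prey gone) → extinct.
Round 2: Sp2 (all prey gone) → extinct.
Round 3: Sp7 (all prey gone), Sp3 (all prey gone) → extinct.
Round 4: Sp6 (all prey gone) → extinct.
No further losses. Total secondary extinctions: 6.

6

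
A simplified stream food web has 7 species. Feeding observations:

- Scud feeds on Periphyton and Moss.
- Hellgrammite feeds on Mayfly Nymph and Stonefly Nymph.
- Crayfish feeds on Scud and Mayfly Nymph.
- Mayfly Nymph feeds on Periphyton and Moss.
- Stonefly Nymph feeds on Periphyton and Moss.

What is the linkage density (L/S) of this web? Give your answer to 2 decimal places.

L/S = 1.43

There are L = 10 links among S = 7 species.
L/S = 10/7 = 1.4286 ≈ 1.43.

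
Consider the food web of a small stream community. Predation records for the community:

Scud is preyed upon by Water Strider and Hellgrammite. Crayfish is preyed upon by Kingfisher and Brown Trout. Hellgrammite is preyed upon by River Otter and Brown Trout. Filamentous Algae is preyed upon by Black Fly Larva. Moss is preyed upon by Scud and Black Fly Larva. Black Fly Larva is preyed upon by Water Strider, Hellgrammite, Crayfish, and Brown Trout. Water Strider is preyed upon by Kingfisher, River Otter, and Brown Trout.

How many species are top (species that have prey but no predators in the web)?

Top species (has prey, but nothing eats it): Brown Trout, River Otter, Kingfisher.
Count: 3.

3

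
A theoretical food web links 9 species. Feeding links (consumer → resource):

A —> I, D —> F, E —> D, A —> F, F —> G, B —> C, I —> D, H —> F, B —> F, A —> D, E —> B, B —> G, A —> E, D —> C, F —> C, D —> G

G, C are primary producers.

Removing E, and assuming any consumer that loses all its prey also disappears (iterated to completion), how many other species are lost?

Remove E.
Every predator of it retains at least one other prey: A still has F, D, I.
No consumer loses all prey, so no secondary extinctions occur.

0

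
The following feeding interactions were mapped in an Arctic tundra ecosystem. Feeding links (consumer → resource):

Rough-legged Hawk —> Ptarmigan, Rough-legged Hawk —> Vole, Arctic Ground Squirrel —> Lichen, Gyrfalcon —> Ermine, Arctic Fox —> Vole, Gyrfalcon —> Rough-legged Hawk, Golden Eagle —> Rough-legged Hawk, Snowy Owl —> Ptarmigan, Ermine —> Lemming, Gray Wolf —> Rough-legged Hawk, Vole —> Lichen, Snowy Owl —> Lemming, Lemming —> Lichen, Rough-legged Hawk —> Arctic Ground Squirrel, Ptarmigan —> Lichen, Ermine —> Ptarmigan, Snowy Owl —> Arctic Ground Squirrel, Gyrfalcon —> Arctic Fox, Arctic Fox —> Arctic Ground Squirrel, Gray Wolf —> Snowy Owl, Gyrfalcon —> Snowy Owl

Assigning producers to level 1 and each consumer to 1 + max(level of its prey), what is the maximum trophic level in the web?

Producers (level 1): Lichen.
Lichen → Ptarmigan → Snowy Owl → Gray Wolf gives Gray Wolf level 4.
No species has a prey at level 4, so no species reaches level 5.

4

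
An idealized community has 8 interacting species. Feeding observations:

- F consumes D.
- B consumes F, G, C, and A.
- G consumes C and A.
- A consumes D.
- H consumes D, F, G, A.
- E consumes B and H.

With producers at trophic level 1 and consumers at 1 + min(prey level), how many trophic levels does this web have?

3

Producers (level 1): D, C.
Following each consumer down to its lowest-level prey: C → B → E (levels 1 through 3).
All prey of E (B 2, H 2) are at level 2 or above, so E is at level 1 + 2 = 3.
Every consumer has at least one prey at level 2 or below, so none exceeds level 3.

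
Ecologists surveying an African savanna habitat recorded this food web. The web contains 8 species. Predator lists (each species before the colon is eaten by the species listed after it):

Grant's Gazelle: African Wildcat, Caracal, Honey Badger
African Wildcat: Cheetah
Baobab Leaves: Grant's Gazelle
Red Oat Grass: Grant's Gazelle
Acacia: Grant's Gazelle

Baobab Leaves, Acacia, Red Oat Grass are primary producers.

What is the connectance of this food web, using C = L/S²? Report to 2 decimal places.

C = 0.11

The web has S = 8 species and L = 7 feeding links.
C = L / S² = 7 / 64 = 0.1094 ≈ 0.11.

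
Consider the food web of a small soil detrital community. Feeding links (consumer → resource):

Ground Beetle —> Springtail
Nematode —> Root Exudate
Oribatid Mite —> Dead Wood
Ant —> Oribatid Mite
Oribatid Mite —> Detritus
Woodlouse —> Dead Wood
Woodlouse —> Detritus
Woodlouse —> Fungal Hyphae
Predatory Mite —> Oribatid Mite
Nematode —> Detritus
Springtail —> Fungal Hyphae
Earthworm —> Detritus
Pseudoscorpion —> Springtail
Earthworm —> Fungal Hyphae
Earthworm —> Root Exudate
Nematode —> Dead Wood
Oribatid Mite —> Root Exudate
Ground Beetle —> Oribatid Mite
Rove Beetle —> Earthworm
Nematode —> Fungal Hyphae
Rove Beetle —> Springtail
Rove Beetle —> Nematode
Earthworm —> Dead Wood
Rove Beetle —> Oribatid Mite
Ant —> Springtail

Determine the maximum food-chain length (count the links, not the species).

One longest chain: Fungal Hyphae → Springtail → Ground Beetle.
It has 3 species and 2 links.

2 links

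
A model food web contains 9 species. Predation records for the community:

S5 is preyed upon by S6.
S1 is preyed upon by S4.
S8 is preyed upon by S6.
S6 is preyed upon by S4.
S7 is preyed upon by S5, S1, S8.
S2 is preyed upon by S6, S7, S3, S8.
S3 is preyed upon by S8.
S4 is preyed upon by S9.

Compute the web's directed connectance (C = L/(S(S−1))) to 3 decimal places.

C = 0.181

The web has S = 9 species and L = 13 feeding links.
C = L / (S(S−1)) = 13 / 72 = 0.1806 ≈ 0.181.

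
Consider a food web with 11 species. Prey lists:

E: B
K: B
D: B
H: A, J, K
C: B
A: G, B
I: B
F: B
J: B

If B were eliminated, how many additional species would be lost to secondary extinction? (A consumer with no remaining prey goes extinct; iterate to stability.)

Remove B.
Round 1: D (all prey gone), E (all prey gone), I (all prey gone), J (all prey gone), F (all prey gone), K (all prey gone), C (all prey gone) → extinct.
No further losses. Total secondary extinctions: 7.

7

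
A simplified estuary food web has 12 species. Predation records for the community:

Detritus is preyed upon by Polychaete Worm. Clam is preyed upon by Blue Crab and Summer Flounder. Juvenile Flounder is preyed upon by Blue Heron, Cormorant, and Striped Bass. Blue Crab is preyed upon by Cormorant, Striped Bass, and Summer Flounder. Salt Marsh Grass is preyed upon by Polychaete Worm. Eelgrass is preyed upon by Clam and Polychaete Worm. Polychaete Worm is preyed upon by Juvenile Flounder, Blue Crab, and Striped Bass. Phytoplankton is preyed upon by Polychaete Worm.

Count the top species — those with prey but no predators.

4

Top species (has prey, but nothing eats it): Summer Flounder, Blue Heron, Cormorant, Striped Bass.
Count: 4.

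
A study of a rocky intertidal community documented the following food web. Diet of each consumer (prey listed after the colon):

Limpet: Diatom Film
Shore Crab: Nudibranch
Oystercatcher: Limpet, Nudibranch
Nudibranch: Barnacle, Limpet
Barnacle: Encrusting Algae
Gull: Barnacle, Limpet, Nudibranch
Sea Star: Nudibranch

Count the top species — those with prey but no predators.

4

Top species (has prey, but nothing eats it): Oystercatcher, Shore Crab, Gull, Sea Star.
Count: 4.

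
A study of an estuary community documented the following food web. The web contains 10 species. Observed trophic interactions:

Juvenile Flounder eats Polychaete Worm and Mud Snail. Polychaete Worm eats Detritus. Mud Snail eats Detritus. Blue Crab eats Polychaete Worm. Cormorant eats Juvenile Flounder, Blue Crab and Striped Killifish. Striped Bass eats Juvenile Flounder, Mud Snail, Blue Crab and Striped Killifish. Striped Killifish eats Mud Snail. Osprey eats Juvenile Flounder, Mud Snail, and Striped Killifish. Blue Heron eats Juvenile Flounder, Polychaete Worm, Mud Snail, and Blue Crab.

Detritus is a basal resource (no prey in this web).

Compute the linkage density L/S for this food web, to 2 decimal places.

There are L = 20 links among S = 10 species.
L/S = 20/10 = 2.0000 ≈ 2.00.

L/S = 2.00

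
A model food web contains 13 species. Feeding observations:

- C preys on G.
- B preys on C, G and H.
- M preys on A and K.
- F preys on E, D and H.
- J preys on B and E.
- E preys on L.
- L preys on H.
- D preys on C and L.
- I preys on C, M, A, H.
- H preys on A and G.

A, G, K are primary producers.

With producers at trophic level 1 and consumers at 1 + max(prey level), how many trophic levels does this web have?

5

Producers (level 1): A, G, K.
A → H → L → E → J gives J level 5.
No species has a prey at level 5, so no species reaches level 6.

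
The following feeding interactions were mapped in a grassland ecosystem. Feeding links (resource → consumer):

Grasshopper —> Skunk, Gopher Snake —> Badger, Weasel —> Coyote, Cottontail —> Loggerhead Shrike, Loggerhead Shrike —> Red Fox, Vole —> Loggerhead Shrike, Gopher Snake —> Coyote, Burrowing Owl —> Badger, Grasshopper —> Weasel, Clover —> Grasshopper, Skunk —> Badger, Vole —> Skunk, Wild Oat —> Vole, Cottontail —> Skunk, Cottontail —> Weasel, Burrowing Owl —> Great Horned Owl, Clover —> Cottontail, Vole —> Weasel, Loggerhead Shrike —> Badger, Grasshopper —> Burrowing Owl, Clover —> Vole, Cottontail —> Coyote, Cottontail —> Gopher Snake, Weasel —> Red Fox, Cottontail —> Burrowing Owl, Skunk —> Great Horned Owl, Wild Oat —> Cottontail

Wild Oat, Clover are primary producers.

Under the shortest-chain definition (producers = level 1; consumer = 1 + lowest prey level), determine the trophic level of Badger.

Trophic level 4

Wild Oat is a producer → level 1.
Vole eats Wild Oat → level 2.
Loggerhead Shrike eats Vole → level 3.
Badger eats Loggerhead Shrike → level 4.
No prey of Badger is below level 3, so 4 is the minimum.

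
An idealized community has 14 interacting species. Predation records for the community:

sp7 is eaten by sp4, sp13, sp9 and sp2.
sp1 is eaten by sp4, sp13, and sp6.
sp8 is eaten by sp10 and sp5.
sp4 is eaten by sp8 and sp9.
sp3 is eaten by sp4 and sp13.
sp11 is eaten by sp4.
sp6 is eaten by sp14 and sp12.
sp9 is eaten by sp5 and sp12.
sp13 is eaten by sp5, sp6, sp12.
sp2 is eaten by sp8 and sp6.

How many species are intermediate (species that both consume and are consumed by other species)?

Intermediate species (has both prey and predators): sp4, sp2, sp13, sp6, sp9, sp8.
Count: 6.

6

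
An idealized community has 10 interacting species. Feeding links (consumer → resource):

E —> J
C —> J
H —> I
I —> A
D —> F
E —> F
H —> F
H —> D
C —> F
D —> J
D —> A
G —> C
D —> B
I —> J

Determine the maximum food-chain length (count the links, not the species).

2 links

One longest chain: J → I → H.
It has 3 species and 2 links.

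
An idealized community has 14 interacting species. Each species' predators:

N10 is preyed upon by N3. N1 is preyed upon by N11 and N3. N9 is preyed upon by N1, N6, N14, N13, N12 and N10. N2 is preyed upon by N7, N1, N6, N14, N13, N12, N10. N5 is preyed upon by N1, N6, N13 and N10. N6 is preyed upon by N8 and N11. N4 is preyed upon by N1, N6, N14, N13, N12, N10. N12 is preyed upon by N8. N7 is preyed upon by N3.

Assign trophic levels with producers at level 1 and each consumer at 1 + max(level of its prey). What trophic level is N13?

N2 is a producer → level 1.
N13 eats N2 (level 1); other prey at levels: N9 1, N4 1, N5 1 → level 2.

Trophic level 2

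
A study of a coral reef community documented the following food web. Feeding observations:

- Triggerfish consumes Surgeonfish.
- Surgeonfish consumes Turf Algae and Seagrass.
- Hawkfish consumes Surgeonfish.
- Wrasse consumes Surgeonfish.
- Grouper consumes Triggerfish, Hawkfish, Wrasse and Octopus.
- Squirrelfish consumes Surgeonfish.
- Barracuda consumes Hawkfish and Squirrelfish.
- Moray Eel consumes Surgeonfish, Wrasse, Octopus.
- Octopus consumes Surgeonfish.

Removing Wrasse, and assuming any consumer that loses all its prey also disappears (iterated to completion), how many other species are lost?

Remove Wrasse.
Every predator of it retains at least one other prey: Grouper still has Octopus, Triggerfish, Hawkfish; Moray Eel still has Surgeonfish, Octopus.
No consumer loses all prey, so no secondary extinctions occur.

0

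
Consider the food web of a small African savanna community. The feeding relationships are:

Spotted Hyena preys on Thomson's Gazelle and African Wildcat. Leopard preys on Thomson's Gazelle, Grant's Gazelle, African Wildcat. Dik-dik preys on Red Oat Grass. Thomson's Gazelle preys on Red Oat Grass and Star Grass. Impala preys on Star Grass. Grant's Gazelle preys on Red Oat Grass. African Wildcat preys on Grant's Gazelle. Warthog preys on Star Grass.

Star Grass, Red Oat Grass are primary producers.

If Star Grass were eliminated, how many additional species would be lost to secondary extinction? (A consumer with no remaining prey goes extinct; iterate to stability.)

Remove Star Grass.
Round 1: Warthog (all prey gone), Impala (all prey gone) → extinct.
No further losses. Total secondary extinctions: 2.

2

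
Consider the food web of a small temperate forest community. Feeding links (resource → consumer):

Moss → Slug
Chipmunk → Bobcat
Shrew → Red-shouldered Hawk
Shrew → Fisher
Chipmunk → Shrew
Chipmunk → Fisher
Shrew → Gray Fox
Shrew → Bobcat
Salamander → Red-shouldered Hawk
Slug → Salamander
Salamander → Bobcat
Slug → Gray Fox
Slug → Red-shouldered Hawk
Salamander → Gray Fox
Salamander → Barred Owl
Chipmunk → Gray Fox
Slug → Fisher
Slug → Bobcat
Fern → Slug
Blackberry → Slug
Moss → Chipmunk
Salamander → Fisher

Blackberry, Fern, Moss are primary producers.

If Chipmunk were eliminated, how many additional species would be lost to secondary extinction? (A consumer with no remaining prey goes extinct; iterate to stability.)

1

Remove Chipmunk.
Round 1: Shrew (all prey gone) → extinct.
No further losses. Total secondary extinctions: 1.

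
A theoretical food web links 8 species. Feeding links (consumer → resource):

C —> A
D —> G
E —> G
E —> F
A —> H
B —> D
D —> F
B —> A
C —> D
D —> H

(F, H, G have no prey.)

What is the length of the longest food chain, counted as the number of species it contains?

3 species

One longest chain: H → A → B.
It has 3 species and 2 links.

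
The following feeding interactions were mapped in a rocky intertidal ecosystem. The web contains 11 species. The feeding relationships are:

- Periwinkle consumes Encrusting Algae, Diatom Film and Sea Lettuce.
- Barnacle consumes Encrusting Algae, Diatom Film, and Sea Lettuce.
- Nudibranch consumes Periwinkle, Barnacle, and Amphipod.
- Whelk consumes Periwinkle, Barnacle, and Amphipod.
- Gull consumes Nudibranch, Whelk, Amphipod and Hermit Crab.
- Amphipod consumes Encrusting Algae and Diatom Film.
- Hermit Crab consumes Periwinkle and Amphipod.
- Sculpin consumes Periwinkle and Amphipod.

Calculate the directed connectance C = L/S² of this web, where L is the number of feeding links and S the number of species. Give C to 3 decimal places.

C = 0.182

The web has S = 11 species and L = 22 feeding links.
C = L / S² = 22 / 121 = 0.1818 ≈ 0.182.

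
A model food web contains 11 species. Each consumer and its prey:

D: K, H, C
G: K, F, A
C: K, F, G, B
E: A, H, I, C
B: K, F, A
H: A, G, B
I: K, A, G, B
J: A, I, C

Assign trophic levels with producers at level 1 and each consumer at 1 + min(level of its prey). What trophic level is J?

A is a producer → level 1.
J eats A → level 2.

Trophic level 2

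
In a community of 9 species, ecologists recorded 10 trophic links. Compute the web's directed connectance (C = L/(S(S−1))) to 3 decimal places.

The web has S = 9 species and L = 10 feeding links.
C = L / (S(S−1)) = 10 / 72 = 0.1389 ≈ 0.139.

C = 0.139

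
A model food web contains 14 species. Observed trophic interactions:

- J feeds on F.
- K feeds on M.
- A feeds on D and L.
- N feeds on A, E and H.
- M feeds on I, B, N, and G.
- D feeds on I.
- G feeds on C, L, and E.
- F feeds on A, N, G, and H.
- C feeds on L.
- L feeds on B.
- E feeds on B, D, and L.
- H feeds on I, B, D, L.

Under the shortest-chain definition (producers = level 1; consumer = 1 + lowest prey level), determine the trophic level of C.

B is a producer → level 1.
L eats B → level 2.
C eats L → level 3.
No prey of C is below level 2, so 3 is the minimum.

Trophic level 3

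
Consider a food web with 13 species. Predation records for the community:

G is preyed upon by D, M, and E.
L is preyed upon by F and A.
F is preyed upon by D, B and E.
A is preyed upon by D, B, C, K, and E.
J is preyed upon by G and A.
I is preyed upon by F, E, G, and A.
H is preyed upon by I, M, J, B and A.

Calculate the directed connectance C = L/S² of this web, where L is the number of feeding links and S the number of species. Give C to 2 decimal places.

C = 0.14

The web has S = 13 species and L = 24 feeding links.
C = L / S² = 24 / 169 = 0.1420 ≈ 0.14.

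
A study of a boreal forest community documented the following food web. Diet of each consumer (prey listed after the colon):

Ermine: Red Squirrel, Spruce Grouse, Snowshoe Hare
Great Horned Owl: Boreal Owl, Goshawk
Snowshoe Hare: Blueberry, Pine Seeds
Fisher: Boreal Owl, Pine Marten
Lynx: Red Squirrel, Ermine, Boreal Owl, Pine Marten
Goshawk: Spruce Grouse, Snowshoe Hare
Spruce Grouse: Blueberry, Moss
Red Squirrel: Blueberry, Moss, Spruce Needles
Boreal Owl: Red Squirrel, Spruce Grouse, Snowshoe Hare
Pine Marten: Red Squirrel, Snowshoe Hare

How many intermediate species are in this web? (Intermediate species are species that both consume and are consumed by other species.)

7

Intermediate species (has both prey and predators): Red Squirrel, Spruce Grouse, Snowshoe Hare, Ermine, Boreal Owl, Pine Marten, Goshawk.
Count: 7.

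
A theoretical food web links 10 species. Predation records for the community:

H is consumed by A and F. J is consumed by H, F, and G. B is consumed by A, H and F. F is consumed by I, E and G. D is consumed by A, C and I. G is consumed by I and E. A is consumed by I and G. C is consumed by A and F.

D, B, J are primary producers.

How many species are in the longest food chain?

One longest chain: B → H → A → G → I.
It has 5 species and 4 links.

5 species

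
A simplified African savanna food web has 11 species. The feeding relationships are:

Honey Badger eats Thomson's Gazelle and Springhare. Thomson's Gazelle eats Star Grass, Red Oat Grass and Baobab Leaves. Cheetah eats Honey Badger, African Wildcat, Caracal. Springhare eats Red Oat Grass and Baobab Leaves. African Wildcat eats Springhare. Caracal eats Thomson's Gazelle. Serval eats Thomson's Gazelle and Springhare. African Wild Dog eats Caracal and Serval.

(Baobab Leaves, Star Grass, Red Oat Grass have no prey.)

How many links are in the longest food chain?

One longest chain: Baobab Leaves → Springhare → Honey Badger → Cheetah.
It has 4 species and 3 links.

3 links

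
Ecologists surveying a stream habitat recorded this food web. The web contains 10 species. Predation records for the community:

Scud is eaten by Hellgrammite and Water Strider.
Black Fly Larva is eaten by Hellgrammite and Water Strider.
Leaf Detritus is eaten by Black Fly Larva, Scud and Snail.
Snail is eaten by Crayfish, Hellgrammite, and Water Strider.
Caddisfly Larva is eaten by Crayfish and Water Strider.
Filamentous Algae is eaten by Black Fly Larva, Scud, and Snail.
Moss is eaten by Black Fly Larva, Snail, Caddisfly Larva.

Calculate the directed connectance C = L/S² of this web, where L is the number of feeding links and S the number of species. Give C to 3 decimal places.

C = 0.180

The web has S = 10 species and L = 18 feeding links.
C = L / S² = 18 / 100 = 0.1800 ≈ 0.180.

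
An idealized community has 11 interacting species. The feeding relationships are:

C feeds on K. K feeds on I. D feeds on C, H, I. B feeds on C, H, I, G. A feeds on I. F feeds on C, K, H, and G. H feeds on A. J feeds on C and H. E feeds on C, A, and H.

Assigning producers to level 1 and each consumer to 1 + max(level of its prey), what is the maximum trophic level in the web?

Producers (level 1): I, G.
I → A → H → F gives F level 4.
No species has a prey at level 4, so no species reaches level 5.

4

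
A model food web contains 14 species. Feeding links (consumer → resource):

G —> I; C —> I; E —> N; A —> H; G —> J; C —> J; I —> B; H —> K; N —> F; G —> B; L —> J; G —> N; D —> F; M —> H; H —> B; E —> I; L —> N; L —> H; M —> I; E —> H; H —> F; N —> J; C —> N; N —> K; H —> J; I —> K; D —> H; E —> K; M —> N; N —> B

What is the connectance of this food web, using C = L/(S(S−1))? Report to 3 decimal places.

The web has S = 14 species and L = 30 feeding links.
C = L / (S(S−1)) = 30 / 182 = 0.1648 ≈ 0.165.

C = 0.165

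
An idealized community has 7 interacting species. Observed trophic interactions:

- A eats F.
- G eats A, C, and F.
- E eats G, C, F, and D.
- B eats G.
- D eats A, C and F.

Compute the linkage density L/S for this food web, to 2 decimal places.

There are L = 12 links among S = 7 species.
L/S = 12/7 = 1.7143 ≈ 1.71.

L/S = 1.71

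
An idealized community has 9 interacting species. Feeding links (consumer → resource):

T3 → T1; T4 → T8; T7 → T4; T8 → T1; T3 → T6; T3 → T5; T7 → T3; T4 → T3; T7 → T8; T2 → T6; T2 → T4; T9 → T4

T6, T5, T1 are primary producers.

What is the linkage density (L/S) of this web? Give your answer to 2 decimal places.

There are L = 12 links among S = 9 species.
L/S = 12/9 = 1.3333 ≈ 1.33.

L/S = 1.33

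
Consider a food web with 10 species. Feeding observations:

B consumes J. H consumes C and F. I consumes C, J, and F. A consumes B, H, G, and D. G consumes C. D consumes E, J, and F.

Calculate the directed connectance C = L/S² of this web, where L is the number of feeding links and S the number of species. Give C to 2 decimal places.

C = 0.14

The web has S = 10 species and L = 14 feeding links.
C = L / S² = 14 / 100 = 0.1400 ≈ 0.14.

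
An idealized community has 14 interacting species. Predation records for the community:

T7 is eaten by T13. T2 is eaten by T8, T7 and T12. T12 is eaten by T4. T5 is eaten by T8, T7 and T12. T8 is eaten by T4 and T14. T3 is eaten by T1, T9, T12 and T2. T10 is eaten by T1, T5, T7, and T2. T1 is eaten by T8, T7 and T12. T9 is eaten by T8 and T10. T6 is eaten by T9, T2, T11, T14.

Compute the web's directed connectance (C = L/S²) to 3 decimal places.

The web has S = 14 species and L = 27 feeding links.
C = L / S² = 27 / 196 = 0.1378 ≈ 0.138.

C = 0.138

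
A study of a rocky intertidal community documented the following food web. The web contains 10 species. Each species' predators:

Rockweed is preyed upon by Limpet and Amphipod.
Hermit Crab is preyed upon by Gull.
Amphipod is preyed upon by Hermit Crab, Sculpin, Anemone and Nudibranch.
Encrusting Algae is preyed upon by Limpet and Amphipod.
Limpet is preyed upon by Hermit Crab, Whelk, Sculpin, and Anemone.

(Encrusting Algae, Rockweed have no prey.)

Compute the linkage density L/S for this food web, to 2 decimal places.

There are L = 13 links among S = 10 species.
L/S = 13/10 = 1.3000 ≈ 1.30.

L/S = 1.30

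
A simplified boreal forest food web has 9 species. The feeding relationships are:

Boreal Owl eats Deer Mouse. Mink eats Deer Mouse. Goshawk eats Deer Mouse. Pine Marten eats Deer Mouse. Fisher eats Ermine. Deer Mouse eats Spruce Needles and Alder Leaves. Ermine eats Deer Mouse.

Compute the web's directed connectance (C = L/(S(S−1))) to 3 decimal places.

C = 0.111

The web has S = 9 species and L = 8 feeding links.
C = L / (S(S−1)) = 8 / 72 = 0.1111 ≈ 0.111.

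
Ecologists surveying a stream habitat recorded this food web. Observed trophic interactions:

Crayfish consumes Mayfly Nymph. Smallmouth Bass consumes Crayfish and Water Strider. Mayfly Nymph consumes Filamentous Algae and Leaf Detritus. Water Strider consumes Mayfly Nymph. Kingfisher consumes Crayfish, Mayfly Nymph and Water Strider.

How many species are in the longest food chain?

One longest chain: Filamentous Algae → Mayfly Nymph → Water Strider → Smallmouth Bass.
It has 4 species and 3 links.

4 species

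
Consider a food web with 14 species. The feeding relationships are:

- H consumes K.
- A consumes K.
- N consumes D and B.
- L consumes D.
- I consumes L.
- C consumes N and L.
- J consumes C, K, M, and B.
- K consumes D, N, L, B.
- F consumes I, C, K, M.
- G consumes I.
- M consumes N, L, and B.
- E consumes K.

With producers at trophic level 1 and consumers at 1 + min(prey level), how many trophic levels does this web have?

4

Producers (level 1): D, B.
Following each consumer down to its lowest-level prey: D → L → I → G (levels 1 through 4).
All prey of G (I 3) are at level 3 or above, so G is at level 1 + 3 = 4.
Every consumer has at least one prey at level 3 or below, so none exceeds level 4.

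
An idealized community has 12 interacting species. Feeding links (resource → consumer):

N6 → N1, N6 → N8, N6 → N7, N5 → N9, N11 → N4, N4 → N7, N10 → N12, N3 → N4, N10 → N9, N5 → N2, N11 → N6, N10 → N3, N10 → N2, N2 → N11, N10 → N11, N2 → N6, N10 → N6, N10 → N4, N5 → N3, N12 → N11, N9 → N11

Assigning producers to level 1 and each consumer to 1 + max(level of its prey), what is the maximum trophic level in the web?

5

Producers (level 1): N10, N5.
N10 → N2 → N11 → N6 → N1 gives N1 level 5.
No species has a prey at level 5, so no species reaches level 6.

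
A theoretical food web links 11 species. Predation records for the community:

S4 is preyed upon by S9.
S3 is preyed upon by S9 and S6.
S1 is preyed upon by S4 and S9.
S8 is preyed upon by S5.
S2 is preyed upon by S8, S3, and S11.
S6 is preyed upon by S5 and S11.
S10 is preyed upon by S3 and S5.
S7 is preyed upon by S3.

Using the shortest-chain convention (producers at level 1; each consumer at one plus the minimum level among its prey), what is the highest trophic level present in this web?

3

Producers (level 1): S1, S7, S10, S2.
Following each consumer down to its lowest-level prey: S7 → S3 → S6 (levels 1 through 3).
All prey of S6 (S3 2) are at level 2 or above, so S6 is at level 1 + 2 = 3.
Every consumer has at least one prey at level 2 or below, so none exceeds level 3.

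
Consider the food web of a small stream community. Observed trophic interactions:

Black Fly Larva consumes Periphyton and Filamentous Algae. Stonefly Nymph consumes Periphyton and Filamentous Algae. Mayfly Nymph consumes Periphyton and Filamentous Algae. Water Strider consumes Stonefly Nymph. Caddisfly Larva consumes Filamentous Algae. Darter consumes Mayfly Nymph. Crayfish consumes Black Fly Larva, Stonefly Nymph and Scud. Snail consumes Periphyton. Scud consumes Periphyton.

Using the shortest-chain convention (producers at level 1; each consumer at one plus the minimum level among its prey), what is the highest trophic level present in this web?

3

Producers (level 1): Periphyton, Filamentous Algae.
Following each consumer down to its lowest-level prey: Periphyton → Stonefly Nymph → Water Strider (levels 1 through 3).
All prey of Water Strider (Stonefly Nymph 2) are at level 2 or above, so Water Strider is at level 1 + 2 = 3.
Every consumer has at least one prey at level 2 or below, so none exceeds level 3.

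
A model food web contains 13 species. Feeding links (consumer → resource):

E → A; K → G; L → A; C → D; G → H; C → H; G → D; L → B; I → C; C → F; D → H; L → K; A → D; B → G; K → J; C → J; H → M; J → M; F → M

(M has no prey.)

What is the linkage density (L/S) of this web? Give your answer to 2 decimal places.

L/S = 1.46

There are L = 19 links among S = 13 species.
L/S = 19/13 = 1.4615 ≈ 1.46.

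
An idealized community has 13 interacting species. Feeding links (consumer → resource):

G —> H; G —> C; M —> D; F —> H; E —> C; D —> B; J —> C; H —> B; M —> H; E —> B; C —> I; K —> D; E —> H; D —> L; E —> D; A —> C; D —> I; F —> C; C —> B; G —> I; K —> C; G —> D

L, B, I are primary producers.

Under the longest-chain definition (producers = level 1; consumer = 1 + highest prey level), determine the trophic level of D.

Trophic level 2

L is a producer → level 1.
D eats L (level 1); other prey at levels: B 1, I 1 → level 2.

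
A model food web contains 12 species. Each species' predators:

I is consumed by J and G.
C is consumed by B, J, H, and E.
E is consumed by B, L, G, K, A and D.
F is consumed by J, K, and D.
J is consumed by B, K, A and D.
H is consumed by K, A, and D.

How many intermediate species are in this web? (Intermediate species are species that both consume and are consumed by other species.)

3

Intermediate species (has both prey and predators): H, J, E.
Count: 3.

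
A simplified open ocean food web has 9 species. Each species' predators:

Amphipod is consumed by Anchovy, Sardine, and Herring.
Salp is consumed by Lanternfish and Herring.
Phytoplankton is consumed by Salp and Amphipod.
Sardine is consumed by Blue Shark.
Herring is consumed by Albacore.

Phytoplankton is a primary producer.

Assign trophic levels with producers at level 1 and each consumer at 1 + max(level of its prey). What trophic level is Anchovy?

Phytoplankton is a producer → level 1.
Amphipod eats Phytoplankton → level 2.
Anchovy eats Amphipod → level 3.

Trophic level 3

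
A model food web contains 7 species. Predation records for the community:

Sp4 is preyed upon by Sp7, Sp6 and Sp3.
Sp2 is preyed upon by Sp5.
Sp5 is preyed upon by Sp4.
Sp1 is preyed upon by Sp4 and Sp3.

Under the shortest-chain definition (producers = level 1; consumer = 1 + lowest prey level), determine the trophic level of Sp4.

Sp1 is a producer → level 1.
Sp4 eats Sp1 → level 2.

Trophic level 2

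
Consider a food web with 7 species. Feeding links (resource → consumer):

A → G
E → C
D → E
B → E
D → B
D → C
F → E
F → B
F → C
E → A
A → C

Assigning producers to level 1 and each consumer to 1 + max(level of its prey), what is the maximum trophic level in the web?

Producers (level 1): D, F.
D → B → E → A → G gives G level 5.
No species has a prey at level 5, so no species reaches level 6.

5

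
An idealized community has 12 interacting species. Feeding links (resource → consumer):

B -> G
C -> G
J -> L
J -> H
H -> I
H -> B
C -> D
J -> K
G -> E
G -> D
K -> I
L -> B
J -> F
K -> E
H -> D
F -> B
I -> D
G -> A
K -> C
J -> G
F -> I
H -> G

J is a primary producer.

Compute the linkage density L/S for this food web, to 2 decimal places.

L/S = 1.83

There are L = 22 links among S = 12 species.
L/S = 22/12 = 1.8333 ≈ 1.83.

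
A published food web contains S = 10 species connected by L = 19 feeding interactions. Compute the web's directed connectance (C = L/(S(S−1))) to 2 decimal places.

C = 0.21

The web has S = 10 species and L = 19 feeding links.
C = L / (S(S−1)) = 19 / 90 = 0.2111 ≈ 0.21.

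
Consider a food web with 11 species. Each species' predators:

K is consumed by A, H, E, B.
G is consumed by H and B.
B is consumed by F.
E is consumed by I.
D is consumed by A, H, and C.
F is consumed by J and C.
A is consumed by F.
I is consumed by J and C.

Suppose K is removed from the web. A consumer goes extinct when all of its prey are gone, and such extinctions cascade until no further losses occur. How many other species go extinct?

2

Remove K.
Round 1: E (all prey gone) → extinct.
Round 2: I (all prey gone) → extinct.
No further losses. Total secondary extinctions: 2.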